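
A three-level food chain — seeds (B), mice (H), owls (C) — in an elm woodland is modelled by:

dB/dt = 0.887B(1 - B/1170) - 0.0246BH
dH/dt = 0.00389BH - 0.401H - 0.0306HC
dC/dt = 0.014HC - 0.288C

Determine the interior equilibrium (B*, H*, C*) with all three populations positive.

From dC/dt = 0: 0.014H* = 0.288, so H* = 20.6.
From dB/dt = 0: 0.887(1 - B*/1170) = 0.0246·20.6, giving B* = 1170·(1 - 0.571) = 502.
From dH/dt = 0: 0.00389·502 - 0.401 = 0.0306C*, so C* = 1.55/0.0306 = 50.8.

B* ≈ 502, H* ≈ 20.6, C* ≈ 50.8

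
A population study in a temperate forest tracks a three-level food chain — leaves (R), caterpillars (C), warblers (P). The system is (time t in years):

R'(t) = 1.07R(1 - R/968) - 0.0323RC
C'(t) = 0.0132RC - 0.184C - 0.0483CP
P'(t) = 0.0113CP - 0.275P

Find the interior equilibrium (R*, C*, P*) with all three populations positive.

R* ≈ 257, C* ≈ 24.3, P* ≈ 66.4

From dP/dt = 0: 0.0113C* = 0.275, so C* = 24.3.
From dR/dt = 0: 1.07(1 - R*/968) = 0.0323·24.3, giving R* = 968·(1 - 0.735) = 257.
From dC/dt = 0: 0.0132·257 - 0.184 = 0.0483P*, so P* = 3.21/0.0483 = 66.4.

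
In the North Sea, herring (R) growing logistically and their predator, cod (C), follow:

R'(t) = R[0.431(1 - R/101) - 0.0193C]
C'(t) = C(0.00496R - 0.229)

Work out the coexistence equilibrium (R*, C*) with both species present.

R* ≈ 46.2, C* ≈ 12.1

From dC/dt = 0 with C > 0: 0.00496R* = 0.229, so R* = 46.2.
Substitute into dR/dt = 0: 0.431(1 - 46.2/101) = 0.0193C*.
The bracket is 0.543, giving C* = 0.234/0.0193 = 12.1.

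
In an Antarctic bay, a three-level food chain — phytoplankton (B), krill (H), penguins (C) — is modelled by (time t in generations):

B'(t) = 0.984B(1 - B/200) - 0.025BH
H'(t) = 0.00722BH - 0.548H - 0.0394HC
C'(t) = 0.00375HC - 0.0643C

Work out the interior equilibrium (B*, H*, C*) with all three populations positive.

B* ≈ 113, H* ≈ 17.1, C* ≈ 6.78

From dC/dt = 0: 0.00375H* = 0.0643, so H* = 17.1.
From dB/dt = 0: 0.984(1 - B*/200) = 0.025·17.1, giving B* = 200·(1 - 0.436) = 113.
From dH/dt = 0: 0.00722·113 - 0.548 = 0.0394C*, so C* = 0.267/0.0394 = 6.78.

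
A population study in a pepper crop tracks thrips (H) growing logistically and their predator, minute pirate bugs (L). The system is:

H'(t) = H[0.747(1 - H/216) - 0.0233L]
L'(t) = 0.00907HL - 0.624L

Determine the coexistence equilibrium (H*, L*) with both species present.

From dL/dt = 0 with L > 0: 0.00907H* = 0.624, so H* = 68.8.
Substitute into dH/dt = 0: 0.747(1 - 68.8/216) = 0.0233L*.
The bracket is 0.681, giving L* = 0.509/0.0233 = 21.8.

H* ≈ 68.8, L* ≈ 21.8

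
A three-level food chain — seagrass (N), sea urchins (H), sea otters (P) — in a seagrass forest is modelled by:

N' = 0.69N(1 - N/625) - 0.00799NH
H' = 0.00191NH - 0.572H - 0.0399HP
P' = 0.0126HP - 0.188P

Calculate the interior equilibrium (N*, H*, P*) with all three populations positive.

N* ≈ 517, H* ≈ 14.9, P* ≈ 10.4

From dP/dt = 0: 0.0126H* = 0.188, so H* = 14.9.
From dN/dt = 0: 0.69(1 - N*/625) = 0.00799·14.9, giving N* = 625·(1 - 0.173) = 517.
From dH/dt = 0: 0.00191·517 - 0.572 = 0.0399P*, so P* = 0.415/0.0399 = 10.4.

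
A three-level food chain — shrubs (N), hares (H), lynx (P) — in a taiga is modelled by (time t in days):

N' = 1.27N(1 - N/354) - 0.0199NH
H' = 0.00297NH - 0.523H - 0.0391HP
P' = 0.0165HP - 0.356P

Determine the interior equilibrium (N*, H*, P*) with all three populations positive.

N* ≈ 234, H* ≈ 21.6, P* ≈ 4.42

From dP/dt = 0: 0.0165H* = 0.356, so H* = 21.6.
From dN/dt = 0: 1.27(1 - N*/354) = 0.0199·21.6, giving N* = 354·(1 - 0.338) = 234.
From dH/dt = 0: 0.00297·234 - 0.523 = 0.0391P*, so P* = 0.173/0.0391 = 4.42.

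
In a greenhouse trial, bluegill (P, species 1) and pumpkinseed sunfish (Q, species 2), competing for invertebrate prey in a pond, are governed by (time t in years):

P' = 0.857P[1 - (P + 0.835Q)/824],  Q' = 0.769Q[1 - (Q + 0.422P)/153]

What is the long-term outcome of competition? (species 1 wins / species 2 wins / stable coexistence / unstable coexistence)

Compare the nullcline intercepts: K1/α12 = 824/0.835 = 987 > K2 = 153; K2/α21 = 153/0.422 = 363 < K1 = 824.
Since the inequalities point opposite ways, species 1 can invade but species 2 cannot.

species 1 excludes species 2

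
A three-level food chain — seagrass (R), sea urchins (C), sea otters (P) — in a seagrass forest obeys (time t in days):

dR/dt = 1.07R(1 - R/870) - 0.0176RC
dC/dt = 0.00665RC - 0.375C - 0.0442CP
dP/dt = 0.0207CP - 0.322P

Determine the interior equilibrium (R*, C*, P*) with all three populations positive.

From dP/dt = 0: 0.0207C* = 0.322, so C* = 15.6.
From dR/dt = 0: 1.07(1 - R*/870) = 0.0176·15.6, giving R* = 870·(1 - 0.256) = 647.
From dC/dt = 0: 0.00665·647 - 0.375 = 0.0442P*, so P* = 3.93/0.0442 = 88.9.

R* ≈ 647, C* ≈ 15.6, P* ≈ 88.9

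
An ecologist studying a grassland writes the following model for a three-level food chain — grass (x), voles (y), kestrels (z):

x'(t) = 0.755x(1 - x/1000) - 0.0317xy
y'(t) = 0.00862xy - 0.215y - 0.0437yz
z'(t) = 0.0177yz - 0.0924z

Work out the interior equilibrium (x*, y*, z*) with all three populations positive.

x* ≈ 781, y* ≈ 5.22, z* ≈ 149

From dz/dt = 0: 0.0177y* = 0.0924, so y* = 5.22.
From dx/dt = 0: 0.755(1 - x*/1000) = 0.0317·5.22, giving x* = 1000·(1 - 0.219) = 781.
From dy/dt = 0: 0.00862·781 - 0.215 = 0.0437z*, so z* = 6.52/0.0437 = 149.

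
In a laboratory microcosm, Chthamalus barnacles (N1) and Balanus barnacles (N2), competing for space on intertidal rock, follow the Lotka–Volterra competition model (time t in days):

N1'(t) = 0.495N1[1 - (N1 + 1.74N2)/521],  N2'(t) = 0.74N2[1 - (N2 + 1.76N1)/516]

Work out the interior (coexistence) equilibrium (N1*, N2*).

Setting both brackets to zero gives the nullclines N1 + 1.74N2 = 521 and 1.76N1 + N2 = 516.
Substituting N2 = 516 - 1.76N1 into the first: N1(1 - 1.74·1.76) = 521 - 1.74·516.
So N1* = -377/-2.06 = 183, and then N2* = 516 - 1.76·183 = 194.

N1* ≈ 183, N2* ≈ 194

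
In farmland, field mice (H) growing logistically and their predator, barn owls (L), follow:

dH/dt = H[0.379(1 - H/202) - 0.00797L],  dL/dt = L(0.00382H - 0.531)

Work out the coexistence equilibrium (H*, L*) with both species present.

From dL/dt = 0 with L > 0: 0.00382H* = 0.531, so H* = 139.
Substitute into dH/dt = 0: 0.379(1 - 139/202) = 0.00797L*.
The bracket is 0.312, giving L* = 0.118/0.00797 = 14.8.

H* ≈ 139, L* ≈ 14.8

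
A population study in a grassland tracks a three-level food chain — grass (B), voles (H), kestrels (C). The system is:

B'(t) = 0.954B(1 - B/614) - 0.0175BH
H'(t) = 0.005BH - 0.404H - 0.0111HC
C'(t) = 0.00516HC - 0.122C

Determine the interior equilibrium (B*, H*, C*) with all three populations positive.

B* ≈ 348, H* ≈ 23.6, C* ≈ 120

From dC/dt = 0: 0.00516H* = 0.122, so H* = 23.6.
From dB/dt = 0: 0.954(1 - B*/614) = 0.0175·23.6, giving B* = 614·(1 - 0.434) = 348.
From dH/dt = 0: 0.005·348 - 0.404 = 0.0111C*, so C* = 1.33/0.0111 = 120.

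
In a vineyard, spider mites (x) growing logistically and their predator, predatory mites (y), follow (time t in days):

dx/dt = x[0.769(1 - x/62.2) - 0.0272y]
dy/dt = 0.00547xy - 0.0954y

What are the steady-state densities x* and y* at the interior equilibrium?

From dy/dt = 0 with y > 0: 0.00547x* = 0.0954, so x* = 17.4.
Substitute into dx/dt = 0: 0.769(1 - 17.4/62.2) = 0.0272y*.
The bracket is 0.72, giving y* = 0.553/0.0272 = 20.3.

x* ≈ 17.4, y* ≈ 20.3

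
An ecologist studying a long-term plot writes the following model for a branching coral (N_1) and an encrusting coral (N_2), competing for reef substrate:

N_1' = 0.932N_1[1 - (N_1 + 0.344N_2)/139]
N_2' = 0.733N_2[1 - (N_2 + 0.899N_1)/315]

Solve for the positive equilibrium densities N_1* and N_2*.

Setting both brackets to zero gives the nullclines N_1 + 0.344N_2 = 139 and 0.899N_1 + N_2 = 315.
Substituting N_2 = 315 - 0.899N_1 into the first: N_1(1 - 0.344·0.899) = 139 - 0.344·315.
So N_1* = 30.6/0.691 = 44.4, and then N_2* = 315 - 0.899·44.4 = 275.

N_1* ≈ 44.4, N_2* ≈ 275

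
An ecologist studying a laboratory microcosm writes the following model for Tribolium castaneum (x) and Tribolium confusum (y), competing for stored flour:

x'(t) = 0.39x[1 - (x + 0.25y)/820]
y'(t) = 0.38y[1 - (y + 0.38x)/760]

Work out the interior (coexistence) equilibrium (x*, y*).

x* ≈ 696, y* ≈ 495

Setting both brackets to zero gives the nullclines x + 0.25y = 820 and 0.38x + y = 760.
Substituting y = 760 - 0.38x into the first: x(1 - 0.25·0.38) = 820 - 0.25·760.
So x* = 630/0.905 = 696, and then y* = 760 - 0.38·696 = 495.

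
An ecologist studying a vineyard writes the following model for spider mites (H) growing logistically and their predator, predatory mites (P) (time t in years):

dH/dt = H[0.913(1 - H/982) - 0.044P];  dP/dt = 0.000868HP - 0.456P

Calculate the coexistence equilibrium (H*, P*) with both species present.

From dP/dt = 0 with P > 0: 0.000868H* = 0.456, so H* = 525.
Substitute into dH/dt = 0: 0.913(1 - 525/982) = 0.044P*.
The bracket is 0.465, giving P* = 0.425/0.044 = 9.65.

H* ≈ 525, P* ≈ 9.65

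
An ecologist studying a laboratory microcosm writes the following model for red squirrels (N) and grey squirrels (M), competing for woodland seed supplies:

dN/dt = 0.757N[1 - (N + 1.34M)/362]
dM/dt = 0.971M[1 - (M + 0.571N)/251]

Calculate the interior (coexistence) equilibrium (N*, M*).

Setting both brackets to zero gives the nullclines N + 1.34M = 362 and 0.571N + M = 251.
Substituting M = 251 - 0.571N into the first: N(1 - 1.34·0.571) = 362 - 1.34·251.
So N* = 25.7/0.235 = 109, and then M* = 251 - 0.571·109 = 189.

N* ≈ 109, M* ≈ 189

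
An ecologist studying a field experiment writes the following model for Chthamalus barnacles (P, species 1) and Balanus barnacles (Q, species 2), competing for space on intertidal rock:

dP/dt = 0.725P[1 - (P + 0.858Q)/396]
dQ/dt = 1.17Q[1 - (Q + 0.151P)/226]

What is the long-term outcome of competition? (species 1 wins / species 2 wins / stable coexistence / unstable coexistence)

stable coexistence

Compare the nullcline intercepts: K1/α12 = 396/0.858 = 462 > K2 = 226; K2/α21 = 226/0.151 = 1500 > K1 = 396.
Since both inequalities hold, each species can invade when rare, so the interior equilibrium is stable.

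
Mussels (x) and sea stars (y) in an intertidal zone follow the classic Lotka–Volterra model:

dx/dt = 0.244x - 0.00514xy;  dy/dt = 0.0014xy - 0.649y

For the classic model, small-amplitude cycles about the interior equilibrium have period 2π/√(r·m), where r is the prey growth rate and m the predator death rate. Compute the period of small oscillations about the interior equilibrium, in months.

Here r = 0.244 and m = 0.649, so r·m = 0.158.
ω = √0.158 = 0.398 per month, hence T = 2π/ω ≈ 15.8 months.

T ≈ 15.8 months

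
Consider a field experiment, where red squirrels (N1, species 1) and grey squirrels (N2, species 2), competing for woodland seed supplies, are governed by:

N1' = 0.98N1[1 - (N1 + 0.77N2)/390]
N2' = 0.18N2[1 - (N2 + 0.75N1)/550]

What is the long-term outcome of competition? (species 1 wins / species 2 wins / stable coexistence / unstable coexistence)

Compare the nullcline intercepts: K1/α12 = 390/0.77 = 506 < K2 = 550; K2/α21 = 550/0.75 = 733 > K1 = 390.
Since the inequalities point opposite ways, species 2 can invade but species 1 cannot.

species 2 excludes species 1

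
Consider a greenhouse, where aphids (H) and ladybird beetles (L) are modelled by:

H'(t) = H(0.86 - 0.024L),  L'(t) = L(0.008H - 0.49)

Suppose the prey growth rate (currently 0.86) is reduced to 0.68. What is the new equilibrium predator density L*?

L* ≈ 28.3

At the interior fixed point, setting dH/dt = 0 with H > 0 fixes L* = (prey growth rate)/(HL coefficient) — independent of the other coefficients.
With the change, L* = 0.68/0.024 = 28.3; it falls from 35.8.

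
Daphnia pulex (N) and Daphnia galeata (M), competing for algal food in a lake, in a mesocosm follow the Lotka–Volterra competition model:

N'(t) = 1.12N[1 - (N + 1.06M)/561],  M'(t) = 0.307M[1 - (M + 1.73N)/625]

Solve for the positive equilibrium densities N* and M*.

Setting both brackets to zero gives the nullclines N + 1.06M = 561 and 1.73N + M = 625.
Substituting M = 625 - 1.73N into the first: N(1 - 1.06·1.73) = 561 - 1.06·625.
So N* = -102/-0.834 = 122, and then M* = 625 - 1.73·122 = 414.

N* ≈ 122, M* ≈ 414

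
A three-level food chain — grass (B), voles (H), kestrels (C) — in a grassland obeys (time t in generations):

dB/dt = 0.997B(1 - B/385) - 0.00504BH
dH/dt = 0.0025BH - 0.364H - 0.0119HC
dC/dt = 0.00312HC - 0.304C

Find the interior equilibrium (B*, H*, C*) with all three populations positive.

From dC/dt = 0: 0.00312H* = 0.304, so H* = 97.4.
From dB/dt = 0: 0.997(1 - B*/385) = 0.00504·97.4, giving B* = 385·(1 - 0.493) = 195.
From dH/dt = 0: 0.0025·195 - 0.364 = 0.0119C*, so C* = 0.124/0.0119 = 10.5.

B* ≈ 195, H* ≈ 97.4, C* ≈ 10.5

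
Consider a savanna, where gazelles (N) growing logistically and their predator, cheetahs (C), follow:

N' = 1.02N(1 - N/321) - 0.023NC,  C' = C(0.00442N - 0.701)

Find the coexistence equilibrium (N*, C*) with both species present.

N* ≈ 159, C* ≈ 22.4

From dC/dt = 0 with C > 0: 0.00442N* = 0.701, so N* = 159.
Substitute into dN/dt = 0: 1.02(1 - 159/321) = 0.023C*.
The bracket is 0.506, giving C* = 0.516/0.023 = 22.4.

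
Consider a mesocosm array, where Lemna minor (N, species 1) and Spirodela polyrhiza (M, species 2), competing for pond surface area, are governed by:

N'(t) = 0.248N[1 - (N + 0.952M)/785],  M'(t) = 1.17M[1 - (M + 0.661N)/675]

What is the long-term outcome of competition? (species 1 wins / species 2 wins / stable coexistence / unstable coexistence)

stable coexistence

Compare the nullcline intercepts: K1/α12 = 785/0.952 = 825 > K2 = 675; K2/α21 = 675/0.661 = 1020 > K1 = 785.
Since both inequalities hold, each species can invade when rare, so the interior equilibrium is stable.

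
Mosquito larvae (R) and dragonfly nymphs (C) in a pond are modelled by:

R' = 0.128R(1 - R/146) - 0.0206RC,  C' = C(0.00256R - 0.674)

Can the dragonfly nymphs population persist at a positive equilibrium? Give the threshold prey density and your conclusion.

Threshold R = 263; K < 263, so no, the predator goes extinct.

The predator equation gives dC/dt > 0 only when R > 0.674/0.00256 = 263.
Without the predator, R → K = 146. Since 146 < 263, the predator cannot invade.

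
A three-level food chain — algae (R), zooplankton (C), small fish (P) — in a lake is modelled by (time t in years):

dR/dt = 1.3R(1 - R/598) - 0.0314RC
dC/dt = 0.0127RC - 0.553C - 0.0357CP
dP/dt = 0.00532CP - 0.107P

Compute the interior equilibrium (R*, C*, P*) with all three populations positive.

R* ≈ 307, C* ≈ 20.1, P* ≈ 93.9

From dP/dt = 0: 0.00532C* = 0.107, so C* = 20.1.
From dR/dt = 0: 1.3(1 - R*/598) = 0.0314·20.1, giving R* = 598·(1 - 0.486) = 307.
From dC/dt = 0: 0.0127·307 - 0.553 = 0.0357P*, so P* = 3.35/0.0357 = 93.9.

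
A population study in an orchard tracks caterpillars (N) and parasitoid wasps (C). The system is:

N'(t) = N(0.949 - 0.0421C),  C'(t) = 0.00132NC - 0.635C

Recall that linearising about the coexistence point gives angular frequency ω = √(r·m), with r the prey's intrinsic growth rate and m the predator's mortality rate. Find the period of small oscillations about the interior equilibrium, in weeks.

T ≈ 8.09 weeks

Here r = 0.949 and m = 0.635, so r·m = 0.603.
ω = √0.603 = 0.776 per week, hence T = 2π/ω ≈ 8.09 weeks.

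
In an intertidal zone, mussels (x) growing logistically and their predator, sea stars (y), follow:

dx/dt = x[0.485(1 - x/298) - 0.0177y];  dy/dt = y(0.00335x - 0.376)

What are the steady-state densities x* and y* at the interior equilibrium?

x* ≈ 112, y* ≈ 17.1

From dy/dt = 0 with y > 0: 0.00335x* = 0.376, so x* = 112.
Substitute into dx/dt = 0: 0.485(1 - 112/298) = 0.0177y*.
The bracket is 0.623, giving y* = 0.302/0.0177 = 17.1.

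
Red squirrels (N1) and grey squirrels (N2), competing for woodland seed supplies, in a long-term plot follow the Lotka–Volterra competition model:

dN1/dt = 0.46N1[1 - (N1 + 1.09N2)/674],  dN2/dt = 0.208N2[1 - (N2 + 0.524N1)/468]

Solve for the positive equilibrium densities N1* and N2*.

Setting both brackets to zero gives the nullclines N1 + 1.09N2 = 674 and 0.524N1 + N2 = 468.
Substituting N2 = 468 - 0.524N1 into the first: N1(1 - 1.09·0.524) = 674 - 1.09·468.
So N1* = 164/0.429 = 382, and then N2* = 468 - 0.524·382 = 268.

N1* ≈ 382, N2* ≈ 268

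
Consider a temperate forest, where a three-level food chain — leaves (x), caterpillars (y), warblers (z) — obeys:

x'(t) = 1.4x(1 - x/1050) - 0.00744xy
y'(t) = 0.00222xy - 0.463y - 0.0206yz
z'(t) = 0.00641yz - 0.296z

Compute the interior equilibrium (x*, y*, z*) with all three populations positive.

x* ≈ 792, y* ≈ 46.2, z* ≈ 62.9

From dz/dt = 0: 0.00641y* = 0.296, so y* = 46.2.
From dx/dt = 0: 1.4(1 - x*/1050) = 0.00744·46.2, giving x* = 1050·(1 - 0.245) = 792.
From dy/dt = 0: 0.00222·792 - 0.463 = 0.0206z*, so z* = 1.3/0.0206 = 62.9.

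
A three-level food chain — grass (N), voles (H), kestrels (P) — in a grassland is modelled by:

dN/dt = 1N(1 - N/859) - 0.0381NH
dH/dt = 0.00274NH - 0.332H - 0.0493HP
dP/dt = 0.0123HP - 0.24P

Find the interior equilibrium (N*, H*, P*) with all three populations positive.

From dP/dt = 0: 0.0123H* = 0.24, so H* = 19.5.
From dN/dt = 0: 1(1 - N*/859) = 0.0381·19.5, giving N* = 859·(1 - 0.743) = 220.
From dH/dt = 0: 0.00274·220 - 0.332 = 0.0493P*, so P* = 0.272/0.0493 = 5.52.

N* ≈ 220, H* ≈ 19.5, P* ≈ 5.52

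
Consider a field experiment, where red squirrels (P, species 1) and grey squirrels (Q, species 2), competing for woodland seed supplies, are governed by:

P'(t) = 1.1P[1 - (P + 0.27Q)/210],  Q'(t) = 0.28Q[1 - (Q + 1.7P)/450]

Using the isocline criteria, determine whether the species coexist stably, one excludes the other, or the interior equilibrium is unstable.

stable coexistence

Compare the nullcline intercepts: K1/α12 = 210/0.27 = 778 > K2 = 450; K2/α21 = 450/1.7 = 265 > K1 = 210.
Since both inequalities hold, each species can invade when rare, so the interior equilibrium is stable.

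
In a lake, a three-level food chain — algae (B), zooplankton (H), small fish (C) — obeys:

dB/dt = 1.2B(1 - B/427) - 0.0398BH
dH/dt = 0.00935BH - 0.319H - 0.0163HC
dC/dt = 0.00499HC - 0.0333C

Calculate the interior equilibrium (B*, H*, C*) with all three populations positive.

B* ≈ 332, H* ≈ 6.67, C* ≈ 171

From dC/dt = 0: 0.00499H* = 0.0333, so H* = 6.67.
From dB/dt = 0: 1.2(1 - B*/427) = 0.0398·6.67, giving B* = 427·(1 - 0.221) = 332.
From dH/dt = 0: 0.00935·332 - 0.319 = 0.0163C*, so C* = 2.79/0.0163 = 171.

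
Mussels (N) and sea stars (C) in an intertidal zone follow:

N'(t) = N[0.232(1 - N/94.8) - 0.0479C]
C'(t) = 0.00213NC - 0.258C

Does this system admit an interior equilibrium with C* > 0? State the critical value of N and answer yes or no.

The predator equation gives dC/dt > 0 only when N > 0.258/0.00213 = 121.
Without the predator, N → K = 94.8. Since 94.8 < 121, the predator cannot invade.

Threshold N = 121; K < 121, so no, the predator goes extinct.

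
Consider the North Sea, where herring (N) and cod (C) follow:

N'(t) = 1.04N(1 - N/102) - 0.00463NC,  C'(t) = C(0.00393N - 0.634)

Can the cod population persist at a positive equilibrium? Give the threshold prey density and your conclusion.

Threshold N = 161; K < 161, so no, the predator goes extinct.

The predator equation gives dC/dt > 0 only when N > 0.634/0.00393 = 161.
Without the predator, N → K = 102. Since 102 < 161, the predator cannot invade.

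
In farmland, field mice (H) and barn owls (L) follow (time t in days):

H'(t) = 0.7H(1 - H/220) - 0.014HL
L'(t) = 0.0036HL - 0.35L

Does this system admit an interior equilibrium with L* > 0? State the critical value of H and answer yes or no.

Threshold H = 97.2; K > 97.2, so yes, the predator persists.

The predator equation gives dL/dt > 0 only when H > 0.35/0.0036 = 97.2.
Without the predator, H → K = 220. Since 220 > 97.2, the predator can invade and persist.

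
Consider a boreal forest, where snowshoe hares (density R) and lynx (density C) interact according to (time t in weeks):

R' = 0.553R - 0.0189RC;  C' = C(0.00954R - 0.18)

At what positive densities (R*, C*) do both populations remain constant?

R* ≈ 18.9, C* ≈ 29.3

Set dC/dt = 0 with C > 0: 0.00954R - 0.18 = 0, so R* = 0.18/0.00954 = 18.9.
Set dR/dt = 0 with R > 0: 0.553 - 0.0189C = 0, so C* = 0.553/0.0189 = 29.3.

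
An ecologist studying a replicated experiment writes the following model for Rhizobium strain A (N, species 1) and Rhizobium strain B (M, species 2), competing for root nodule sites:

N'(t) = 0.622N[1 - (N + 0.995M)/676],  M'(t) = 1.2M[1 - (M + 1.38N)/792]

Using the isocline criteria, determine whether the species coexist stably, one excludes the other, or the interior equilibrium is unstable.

unstable coexistence (outcome depends on initial conditions)

Compare the nullcline intercepts: K1/α12 = 676/0.995 = 679 < K2 = 792; K2/α21 = 792/1.38 = 574 < K1 = 676.
Since both are reversed, neither can invade when rare; the interior point is a saddle.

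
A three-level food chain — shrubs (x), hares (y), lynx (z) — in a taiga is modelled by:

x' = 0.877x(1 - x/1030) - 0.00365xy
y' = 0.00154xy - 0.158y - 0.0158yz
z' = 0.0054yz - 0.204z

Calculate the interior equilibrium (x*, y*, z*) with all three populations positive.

From dz/dt = 0: 0.0054y* = 0.204, so y* = 37.8.
From dx/dt = 0: 0.877(1 - x*/1030) = 0.00365·37.8, giving x* = 1030·(1 - 0.157) = 868.
From dy/dt = 0: 0.00154·868 - 0.158 = 0.0158z*, so z* = 1.18/0.0158 = 74.6.

x* ≈ 868, y* ≈ 37.8, z* ≈ 74.6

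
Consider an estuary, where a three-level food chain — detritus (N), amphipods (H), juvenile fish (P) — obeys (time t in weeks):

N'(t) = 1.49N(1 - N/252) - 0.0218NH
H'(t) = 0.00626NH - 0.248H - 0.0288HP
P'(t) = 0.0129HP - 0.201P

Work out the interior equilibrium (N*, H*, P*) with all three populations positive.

From dP/dt = 0: 0.0129H* = 0.201, so H* = 15.6.
From dN/dt = 0: 1.49(1 - N*/252) = 0.0218·15.6, giving N* = 252·(1 - 0.228) = 195.
From dH/dt = 0: 0.00626·195 - 0.248 = 0.0288P*, so P* = 0.97/0.0288 = 33.7.

N* ≈ 195, H* ≈ 15.6, P* ≈ 33.7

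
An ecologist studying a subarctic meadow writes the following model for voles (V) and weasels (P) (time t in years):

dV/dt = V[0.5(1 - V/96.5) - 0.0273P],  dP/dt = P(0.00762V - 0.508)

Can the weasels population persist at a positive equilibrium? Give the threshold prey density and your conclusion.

Threshold V = 66.7; K > 66.7, so yes, the predator persists.

The predator equation gives dP/dt > 0 only when V > 0.508/0.00762 = 66.7.
Without the predator, V → K = 96.5. Since 96.5 > 66.7, the predator can invade and persist.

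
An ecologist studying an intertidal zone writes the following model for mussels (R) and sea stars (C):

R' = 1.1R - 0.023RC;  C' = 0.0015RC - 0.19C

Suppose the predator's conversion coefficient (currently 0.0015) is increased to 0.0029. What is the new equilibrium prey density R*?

R* ≈ 65.5

At the interior fixed point, setting dC/dt = 0 with C > 0 fixes R* = (predator death rate)/(RC coefficient) — independent of the other coefficients.
With the change, R* = 0.19/0.0029 = 65.5; it falls from 127.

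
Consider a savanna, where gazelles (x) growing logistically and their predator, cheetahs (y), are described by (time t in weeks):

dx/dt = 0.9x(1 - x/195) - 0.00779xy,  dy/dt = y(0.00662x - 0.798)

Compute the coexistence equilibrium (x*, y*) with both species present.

x* ≈ 121, y* ≈ 44.1

From dy/dt = 0 with y > 0: 0.00662x* = 0.798, so x* = 121.
Substitute into dx/dt = 0: 0.9(1 - 121/195) = 0.00779y*.
The bracket is 0.382, giving y* = 0.344/0.00779 = 44.1.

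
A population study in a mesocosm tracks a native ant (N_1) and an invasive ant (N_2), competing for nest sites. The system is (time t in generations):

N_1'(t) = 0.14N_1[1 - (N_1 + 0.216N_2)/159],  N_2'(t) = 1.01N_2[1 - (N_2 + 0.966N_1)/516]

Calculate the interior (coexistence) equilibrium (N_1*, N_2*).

Setting both brackets to zero gives the nullclines N_1 + 0.216N_2 = 159 and 0.966N_1 + N_2 = 516.
Substituting N_2 = 516 - 0.966N_1 into the first: N_1(1 - 0.216·0.966) = 159 - 0.216·516.
So N_1* = 47.5/0.791 = 60.1, and then N_2* = 516 - 0.966·60.1 = 458.

N_1* ≈ 60.1, N_2* ≈ 458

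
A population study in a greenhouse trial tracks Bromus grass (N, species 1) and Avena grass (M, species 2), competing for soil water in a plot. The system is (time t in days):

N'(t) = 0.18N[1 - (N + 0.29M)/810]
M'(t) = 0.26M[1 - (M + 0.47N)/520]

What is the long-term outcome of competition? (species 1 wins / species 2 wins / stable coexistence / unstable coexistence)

Compare the nullcline intercepts: K1/α12 = 810/0.29 = 2790 > K2 = 520; K2/α21 = 520/0.47 = 1110 > K1 = 810.
Since both inequalities hold, each species can invade when rare, so the interior equilibrium is stable.

stable coexistence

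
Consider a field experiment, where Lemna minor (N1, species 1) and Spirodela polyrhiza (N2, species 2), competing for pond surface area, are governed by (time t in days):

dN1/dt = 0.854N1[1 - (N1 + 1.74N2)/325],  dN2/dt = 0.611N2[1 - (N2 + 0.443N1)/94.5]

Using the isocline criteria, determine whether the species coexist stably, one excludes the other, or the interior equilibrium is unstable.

Compare the nullcline intercepts: K1/α12 = 325/1.74 = 187 > K2 = 94.5; K2/α21 = 94.5/0.443 = 213 < K1 = 325.
Since the inequalities point opposite ways, species 1 can invade but species 2 cannot.

species 1 excludes species 2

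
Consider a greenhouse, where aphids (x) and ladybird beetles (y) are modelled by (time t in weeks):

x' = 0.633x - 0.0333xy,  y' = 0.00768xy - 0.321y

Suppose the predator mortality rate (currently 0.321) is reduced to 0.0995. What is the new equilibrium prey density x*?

x* ≈ 13

At the interior fixed point, setting dy/dt = 0 with y > 0 fixes x* = (predator death rate)/(xy coefficient) — independent of the other coefficients.
With the change, x* = 0.0995/0.00768 = 13; it falls from 41.8.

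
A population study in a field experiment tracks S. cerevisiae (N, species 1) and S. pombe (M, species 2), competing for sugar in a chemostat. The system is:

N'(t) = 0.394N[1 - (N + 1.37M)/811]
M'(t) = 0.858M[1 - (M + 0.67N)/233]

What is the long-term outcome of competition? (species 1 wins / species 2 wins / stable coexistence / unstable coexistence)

Compare the nullcline intercepts: K1/α12 = 811/1.37 = 592 > K2 = 233; K2/α21 = 233/0.67 = 348 < K1 = 811.
Since the inequalities point opposite ways, species 1 can invade but species 2 cannot.

species 1 excludes species 2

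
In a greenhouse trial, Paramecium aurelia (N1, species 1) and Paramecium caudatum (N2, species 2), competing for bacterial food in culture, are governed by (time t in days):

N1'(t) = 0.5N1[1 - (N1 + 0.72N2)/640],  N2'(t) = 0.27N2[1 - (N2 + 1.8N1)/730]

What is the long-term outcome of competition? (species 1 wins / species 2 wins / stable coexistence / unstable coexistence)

species 1 excludes species 2

Compare the nullcline intercepts: K1/α12 = 640/0.72 = 889 > K2 = 730; K2/α21 = 730/1.8 = 406 < K1 = 640.
Since the inequalities point opposite ways, species 1 can invade but species 2 cannot.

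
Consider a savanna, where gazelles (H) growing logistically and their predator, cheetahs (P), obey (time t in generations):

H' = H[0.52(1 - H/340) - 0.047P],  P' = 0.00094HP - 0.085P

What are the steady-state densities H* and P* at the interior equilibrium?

H* ≈ 90.4, P* ≈ 8.12

From dP/dt = 0 with P > 0: 0.00094H* = 0.085, so H* = 90.4.
Substitute into dH/dt = 0: 0.52(1 - 90.4/340) = 0.047P*.
The bracket is 0.734, giving P* = 0.382/0.047 = 8.12.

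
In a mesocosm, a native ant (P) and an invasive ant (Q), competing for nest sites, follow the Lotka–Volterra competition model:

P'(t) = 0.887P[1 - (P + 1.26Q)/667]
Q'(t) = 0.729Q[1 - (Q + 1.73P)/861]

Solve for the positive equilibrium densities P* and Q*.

P* ≈ 354, Q* ≈ 248

Setting both brackets to zero gives the nullclines P + 1.26Q = 667 and 1.73P + Q = 861.
Substituting Q = 861 - 1.73P into the first: P(1 - 1.26·1.73) = 667 - 1.26·861.
So P* = -418/-1.18 = 354, and then Q* = 861 - 1.73·354 = 248.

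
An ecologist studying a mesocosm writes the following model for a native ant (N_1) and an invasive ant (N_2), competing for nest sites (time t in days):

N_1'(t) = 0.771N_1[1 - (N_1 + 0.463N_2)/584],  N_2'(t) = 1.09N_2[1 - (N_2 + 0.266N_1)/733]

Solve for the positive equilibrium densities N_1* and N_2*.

Setting both brackets to zero gives the nullclines N_1 + 0.463N_2 = 584 and 0.266N_1 + N_2 = 733.
Substituting N_2 = 733 - 0.266N_1 into the first: N_1(1 - 0.463·0.266) = 584 - 0.463·733.
So N_1* = 245/0.877 = 279, and then N_2* = 733 - 0.266·279 = 659.

N_1* ≈ 279, N_2* ≈ 659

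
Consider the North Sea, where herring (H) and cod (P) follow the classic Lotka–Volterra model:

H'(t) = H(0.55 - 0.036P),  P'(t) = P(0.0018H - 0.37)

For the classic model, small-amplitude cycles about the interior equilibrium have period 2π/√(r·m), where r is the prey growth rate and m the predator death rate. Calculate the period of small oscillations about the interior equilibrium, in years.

Here r = 0.55 and m = 0.37, so r·m = 0.204.
ω = √0.204 = 0.451 per year, hence T = 2π/ω ≈ 13.9 years.

T ≈ 13.9 years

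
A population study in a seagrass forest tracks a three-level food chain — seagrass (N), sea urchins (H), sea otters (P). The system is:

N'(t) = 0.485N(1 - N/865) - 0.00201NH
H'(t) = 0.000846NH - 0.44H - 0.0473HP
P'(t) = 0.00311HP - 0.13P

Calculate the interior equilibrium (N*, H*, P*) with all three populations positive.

N* ≈ 715, H* ≈ 41.8, P* ≈ 3.49

From dP/dt = 0: 0.00311H* = 0.13, so H* = 41.8.
From dN/dt = 0: 0.485(1 - N*/865) = 0.00201·41.8, giving N* = 865·(1 - 0.173) = 715.
From dH/dt = 0: 0.000846·715 - 0.44 = 0.0473P*, so P* = 0.165/0.0473 = 3.49.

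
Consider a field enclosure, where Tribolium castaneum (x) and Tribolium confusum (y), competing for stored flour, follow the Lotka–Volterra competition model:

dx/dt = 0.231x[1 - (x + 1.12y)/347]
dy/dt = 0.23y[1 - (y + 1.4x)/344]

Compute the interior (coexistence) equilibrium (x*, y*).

x* ≈ 67.4, y* ≈ 250

Setting both brackets to zero gives the nullclines x + 1.12y = 347 and 1.4x + y = 344.
Substituting y = 344 - 1.4x into the first: x(1 - 1.12·1.4) = 347 - 1.12·344.
So x* = -38.3/-0.568 = 67.4, and then y* = 344 - 1.4·67.4 = 250.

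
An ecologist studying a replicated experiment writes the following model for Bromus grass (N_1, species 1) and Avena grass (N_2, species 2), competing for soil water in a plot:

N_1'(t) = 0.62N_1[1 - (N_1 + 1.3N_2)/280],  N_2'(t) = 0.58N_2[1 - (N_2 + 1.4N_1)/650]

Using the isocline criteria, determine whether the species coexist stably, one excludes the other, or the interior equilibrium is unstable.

species 2 excludes species 1

Compare the nullcline intercepts: K1/α12 = 280/1.3 = 215 < K2 = 650; K2/α21 = 650/1.4 = 464 > K1 = 280.
Since the inequalities point opposite ways, species 2 can invade but species 1 cannot.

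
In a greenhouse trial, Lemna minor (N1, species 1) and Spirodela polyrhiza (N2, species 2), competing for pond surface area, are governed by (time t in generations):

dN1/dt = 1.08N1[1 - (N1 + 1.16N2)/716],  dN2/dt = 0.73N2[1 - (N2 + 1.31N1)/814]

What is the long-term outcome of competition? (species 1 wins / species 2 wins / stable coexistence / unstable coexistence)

unstable coexistence (outcome depends on initial conditions)

Compare the nullcline intercepts: K1/α12 = 716/1.16 = 617 < K2 = 814; K2/α21 = 814/1.31 = 621 < K1 = 716.
Since both are reversed, neither can invade when rare; the interior point is a saddle.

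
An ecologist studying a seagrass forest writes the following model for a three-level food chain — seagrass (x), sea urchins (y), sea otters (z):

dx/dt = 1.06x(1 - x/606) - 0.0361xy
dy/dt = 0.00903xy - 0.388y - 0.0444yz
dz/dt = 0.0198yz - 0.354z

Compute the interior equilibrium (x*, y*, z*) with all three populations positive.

From dz/dt = 0: 0.0198y* = 0.354, so y* = 17.9.
From dx/dt = 0: 1.06(1 - x*/606) = 0.0361·17.9, giving x* = 606·(1 - 0.609) = 237.
From dy/dt = 0: 0.00903·237 - 0.388 = 0.0444z*, so z* = 1.75/0.0444 = 39.5.

x* ≈ 237, y* ≈ 17.9, z* ≈ 39.5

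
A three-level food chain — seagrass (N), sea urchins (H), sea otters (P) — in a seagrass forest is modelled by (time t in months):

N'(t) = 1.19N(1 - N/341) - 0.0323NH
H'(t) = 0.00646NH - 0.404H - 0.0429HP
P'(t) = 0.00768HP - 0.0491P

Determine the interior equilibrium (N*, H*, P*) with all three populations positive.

From dP/dt = 0: 0.00768H* = 0.0491, so H* = 6.39.
From dN/dt = 0: 1.19(1 - N*/341) = 0.0323·6.39, giving N* = 341·(1 - 0.174) = 282.
From dH/dt = 0: 0.00646·282 - 0.404 = 0.0429P*, so P* = 1.42/0.0429 = 33.

N* ≈ 282, H* ≈ 6.39, P* ≈ 33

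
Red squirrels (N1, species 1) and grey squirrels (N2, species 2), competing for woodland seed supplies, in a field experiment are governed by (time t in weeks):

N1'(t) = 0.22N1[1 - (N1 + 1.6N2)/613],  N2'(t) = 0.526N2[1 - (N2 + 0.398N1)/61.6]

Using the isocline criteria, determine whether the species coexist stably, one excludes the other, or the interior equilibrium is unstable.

species 1 excludes species 2

Compare the nullcline intercepts: K1/α12 = 613/1.6 = 383 > K2 = 61.6; K2/α21 = 61.6/0.398 = 155 < K1 = 613.
Since the inequalities point opposite ways, species 1 can invade but species 2 cannot.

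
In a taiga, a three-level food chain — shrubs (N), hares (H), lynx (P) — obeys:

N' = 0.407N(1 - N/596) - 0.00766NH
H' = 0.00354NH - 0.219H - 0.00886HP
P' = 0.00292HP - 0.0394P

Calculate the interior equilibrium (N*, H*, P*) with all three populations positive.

From dP/dt = 0: 0.00292H* = 0.0394, so H* = 13.5.
From dN/dt = 0: 0.407(1 - N*/596) = 0.00766·13.5, giving N* = 596·(1 - 0.254) = 445.
From dH/dt = 0: 0.00354·445 - 0.219 = 0.00886P*, so P* = 1.36/0.00886 = 153.

N* ≈ 445, H* ≈ 13.5, P* ≈ 153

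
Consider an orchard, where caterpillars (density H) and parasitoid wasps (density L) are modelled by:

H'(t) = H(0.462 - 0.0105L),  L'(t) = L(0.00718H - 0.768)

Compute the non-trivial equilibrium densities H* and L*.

Set dL/dt = 0 with L > 0: 0.00718H - 0.768 = 0, so H* = 0.768/0.00718 = 107.
Set dH/dt = 0 with H > 0: 0.462 - 0.0105L = 0, so L* = 0.462/0.0105 = 44.

H* ≈ 107, L* ≈ 44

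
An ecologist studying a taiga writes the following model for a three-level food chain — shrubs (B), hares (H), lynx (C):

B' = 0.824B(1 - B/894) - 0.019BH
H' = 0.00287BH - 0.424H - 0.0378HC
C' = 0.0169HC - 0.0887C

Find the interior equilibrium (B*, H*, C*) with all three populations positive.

B* ≈ 786, H* ≈ 5.25, C* ≈ 48.4

From dC/dt = 0: 0.0169H* = 0.0887, so H* = 5.25.
From dB/dt = 0: 0.824(1 - B*/894) = 0.019·5.25, giving B* = 894·(1 - 0.121) = 786.
From dH/dt = 0: 0.00287·786 - 0.424 = 0.0378C*, so C* = 1.83/0.0378 = 48.4.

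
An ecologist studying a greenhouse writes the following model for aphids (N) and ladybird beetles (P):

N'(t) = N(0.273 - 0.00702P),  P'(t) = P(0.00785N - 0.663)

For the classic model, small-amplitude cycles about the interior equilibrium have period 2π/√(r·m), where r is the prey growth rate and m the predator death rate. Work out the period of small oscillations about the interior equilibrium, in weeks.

Here r = 0.273 and m = 0.663, so r·m = 0.181.
ω = √0.181 = 0.425 per week, hence T = 2π/ω ≈ 14.8 weeks.

T ≈ 14.8 weeks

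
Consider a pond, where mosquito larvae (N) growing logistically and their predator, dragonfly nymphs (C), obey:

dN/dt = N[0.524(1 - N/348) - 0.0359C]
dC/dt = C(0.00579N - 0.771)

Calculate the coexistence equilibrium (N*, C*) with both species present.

N* ≈ 133, C* ≈ 9.01

From dC/dt = 0 with C > 0: 0.00579N* = 0.771, so N* = 133.
Substitute into dN/dt = 0: 0.524(1 - 133/348) = 0.0359C*.
The bracket is 0.617, giving C* = 0.323/0.0359 = 9.01.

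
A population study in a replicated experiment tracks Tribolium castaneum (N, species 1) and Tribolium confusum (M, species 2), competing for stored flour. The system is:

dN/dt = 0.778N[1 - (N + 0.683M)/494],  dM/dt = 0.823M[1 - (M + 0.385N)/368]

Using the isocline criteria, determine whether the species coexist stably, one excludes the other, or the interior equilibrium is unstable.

Compare the nullcline intercepts: K1/α12 = 494/0.683 = 723 > K2 = 368; K2/α21 = 368/0.385 = 956 > K1 = 494.
Since both inequalities hold, each species can invade when rare, so the interior equilibrium is stable.

stable coexistence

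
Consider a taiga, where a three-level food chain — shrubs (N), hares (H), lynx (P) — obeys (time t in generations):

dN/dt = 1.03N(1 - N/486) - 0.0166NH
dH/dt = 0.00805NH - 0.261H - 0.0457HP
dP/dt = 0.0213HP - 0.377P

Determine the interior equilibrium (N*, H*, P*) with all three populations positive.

N* ≈ 347, H* ≈ 17.7, P* ≈ 55.5

From dP/dt = 0: 0.0213H* = 0.377, so H* = 17.7.
From dN/dt = 0: 1.03(1 - N*/486) = 0.0166·17.7, giving N* = 486·(1 - 0.285) = 347.
From dH/dt = 0: 0.00805·347 - 0.261 = 0.0457P*, so P* = 2.54/0.0457 = 55.5.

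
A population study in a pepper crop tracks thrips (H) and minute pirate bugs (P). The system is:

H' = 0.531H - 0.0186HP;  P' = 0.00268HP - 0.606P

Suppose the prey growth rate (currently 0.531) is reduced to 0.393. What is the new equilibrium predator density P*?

P* ≈ 21.1

At the interior fixed point, setting dH/dt = 0 with H > 0 fixes P* = (prey growth rate)/(HP coefficient) — independent of the other coefficients.
With the change, P* = 0.393/0.0186 = 21.1; it falls from 28.5.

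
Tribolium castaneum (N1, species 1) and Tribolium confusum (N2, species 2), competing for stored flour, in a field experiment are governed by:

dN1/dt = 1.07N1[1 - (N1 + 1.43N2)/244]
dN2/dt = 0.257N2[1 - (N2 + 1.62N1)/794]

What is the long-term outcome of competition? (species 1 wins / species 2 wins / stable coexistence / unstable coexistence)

species 2 excludes species 1

Compare the nullcline intercepts: K1/α12 = 244/1.43 = 171 < K2 = 794; K2/α21 = 794/1.62 = 490 > K1 = 244.
Since the inequalities point opposite ways, species 2 can invade but species 1 cannot.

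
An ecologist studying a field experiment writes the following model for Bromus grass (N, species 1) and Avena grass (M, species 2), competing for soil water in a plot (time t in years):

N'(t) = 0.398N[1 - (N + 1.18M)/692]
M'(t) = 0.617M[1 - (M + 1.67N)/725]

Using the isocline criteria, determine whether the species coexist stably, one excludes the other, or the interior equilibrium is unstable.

unstable coexistence (outcome depends on initial conditions)

Compare the nullcline intercepts: K1/α12 = 692/1.18 = 586 < K2 = 725; K2/α21 = 725/1.67 = 434 < K1 = 692.
Since both are reversed, neither can invade when rare; the interior point is a saddle.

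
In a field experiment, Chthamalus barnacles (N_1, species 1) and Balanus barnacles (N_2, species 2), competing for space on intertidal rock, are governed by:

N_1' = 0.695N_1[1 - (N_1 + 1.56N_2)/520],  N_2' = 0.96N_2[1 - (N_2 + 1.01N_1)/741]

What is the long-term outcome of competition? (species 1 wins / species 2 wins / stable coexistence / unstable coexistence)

species 2 excludes species 1

Compare the nullcline intercepts: K1/α12 = 520/1.56 = 333 < K2 = 741; K2/α21 = 741/1.01 = 734 > K1 = 520.
Since the inequalities point opposite ways, species 2 can invade but species 1 cannot.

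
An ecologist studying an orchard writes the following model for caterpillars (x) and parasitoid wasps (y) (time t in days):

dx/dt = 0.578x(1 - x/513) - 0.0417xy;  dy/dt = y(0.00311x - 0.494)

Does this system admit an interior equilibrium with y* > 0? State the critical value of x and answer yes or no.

The predator equation gives dy/dt > 0 only when x > 0.494/0.00311 = 159.
Without the predator, x → K = 513. Since 513 > 159, the predator can invade and persist.

Threshold x = 159; K > 159, so yes, the predator persists.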